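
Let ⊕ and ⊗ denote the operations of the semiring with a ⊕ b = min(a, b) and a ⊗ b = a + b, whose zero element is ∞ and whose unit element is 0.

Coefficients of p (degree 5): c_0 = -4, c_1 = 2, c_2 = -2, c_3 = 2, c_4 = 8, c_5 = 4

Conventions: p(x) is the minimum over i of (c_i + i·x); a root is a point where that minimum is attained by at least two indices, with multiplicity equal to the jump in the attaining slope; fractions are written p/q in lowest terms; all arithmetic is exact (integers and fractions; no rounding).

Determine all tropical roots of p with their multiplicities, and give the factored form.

hull edge (i=0, c=-4) to (i=2, c=-2): slope 1, span 2
hull edge (i=2, c=-2) to (i=5, c=4): slope 2, span 3
Factored form: p(x) = 4 ⊗ (x ⊕ (-2)) ⊗ (x ⊕ (-2)) ⊗ (x ⊕ (-2)) ⊗ (x ⊕ (-1)) ⊗ (x ⊕ (-1))
Answer: roots = -2 (mult 3), -1 (mult 2)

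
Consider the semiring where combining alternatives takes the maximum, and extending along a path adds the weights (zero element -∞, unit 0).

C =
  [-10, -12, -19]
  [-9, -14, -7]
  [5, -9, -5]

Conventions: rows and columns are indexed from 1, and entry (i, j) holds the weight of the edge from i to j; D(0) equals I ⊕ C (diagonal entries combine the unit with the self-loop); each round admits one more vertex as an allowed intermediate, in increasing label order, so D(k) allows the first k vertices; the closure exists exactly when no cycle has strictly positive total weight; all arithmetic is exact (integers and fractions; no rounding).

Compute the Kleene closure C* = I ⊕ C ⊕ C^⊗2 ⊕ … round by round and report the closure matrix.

D(0):
  [0, -12, -19]
  [-9, 0, -7]
  [5, -9, 0]
D(1):
  [0, -12, -19]
  [-9, 0, -7]
  [5, -7, 0]
D(2):
  [0, -12, -19]
  [-9, 0, -7]
  [5, -7, 0]
D(3):
  [0, -12, -19]
  [-2, 0, -7]
  [5, -7, 0]
Answer: C* = [[0, -12, -19], [-2, 0, -7], [5, -7, 0]]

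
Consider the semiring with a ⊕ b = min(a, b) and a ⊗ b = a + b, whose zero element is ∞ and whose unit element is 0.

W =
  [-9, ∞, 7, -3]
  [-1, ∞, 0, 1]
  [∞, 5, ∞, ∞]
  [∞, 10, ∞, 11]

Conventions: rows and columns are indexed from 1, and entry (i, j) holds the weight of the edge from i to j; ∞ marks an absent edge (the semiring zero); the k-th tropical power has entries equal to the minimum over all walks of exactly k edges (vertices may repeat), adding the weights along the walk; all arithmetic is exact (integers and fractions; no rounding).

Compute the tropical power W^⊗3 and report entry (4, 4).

W^⊗2:
  [-18, 7, -2, -12]
  [-10, 5, 6, -4]
  [4, ∞, 5, 6]
  [9, 21, 10, 11]
W^⊗3:
  [-27, -2, -11, -21]
  [-19, 6, -3, -13]
  [-5, 10, 11, 1]
  [0, 15, 16, 6]
Key observation: the optimum is the walk 4->2->1->4, with weight 10 + (-1) + (-3) = 6.
Optimal value attained by: walk 4->2->1->4.
Answer: (W^⊗3)[4][4] = 6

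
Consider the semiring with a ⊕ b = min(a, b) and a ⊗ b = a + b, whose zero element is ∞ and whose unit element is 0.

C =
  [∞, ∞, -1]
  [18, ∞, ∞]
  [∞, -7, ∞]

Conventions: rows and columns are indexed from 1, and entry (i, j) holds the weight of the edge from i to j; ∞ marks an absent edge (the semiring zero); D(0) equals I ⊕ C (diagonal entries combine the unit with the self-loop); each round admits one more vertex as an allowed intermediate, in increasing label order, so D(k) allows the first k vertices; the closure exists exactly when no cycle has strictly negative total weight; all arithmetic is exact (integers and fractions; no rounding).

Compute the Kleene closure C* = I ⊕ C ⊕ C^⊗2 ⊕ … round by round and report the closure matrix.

D(0):
  [0, ∞, -1]
  [18, 0, ∞]
  [∞, -7, 0]
D(1):
  [0, ∞, -1]
  [18, 0, 17]
  [∞, -7, 0]
D(2):
  [0, ∞, -1]
  [18, 0, 17]
  [11, -7, 0]
D(3):
  [0, -8, -1]
  [18, 0, 17]
  [11, -7, 0]
Answer: C* = [[0, -8, -1], [18, 0, 17], [11, -7, 0]]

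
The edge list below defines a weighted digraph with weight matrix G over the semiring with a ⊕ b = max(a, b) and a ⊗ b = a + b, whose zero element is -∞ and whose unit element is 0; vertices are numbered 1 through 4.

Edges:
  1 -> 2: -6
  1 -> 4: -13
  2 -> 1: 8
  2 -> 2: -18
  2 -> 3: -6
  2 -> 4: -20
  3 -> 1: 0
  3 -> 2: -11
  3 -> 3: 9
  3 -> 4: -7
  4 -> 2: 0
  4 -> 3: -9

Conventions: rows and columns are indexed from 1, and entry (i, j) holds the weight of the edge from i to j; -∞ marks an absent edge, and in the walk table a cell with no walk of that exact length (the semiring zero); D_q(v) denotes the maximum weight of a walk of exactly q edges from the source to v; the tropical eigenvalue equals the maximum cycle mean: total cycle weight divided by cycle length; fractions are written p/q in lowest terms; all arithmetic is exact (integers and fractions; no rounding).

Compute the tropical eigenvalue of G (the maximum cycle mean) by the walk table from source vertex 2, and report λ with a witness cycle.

q=0: [-∞, 0, -∞, -∞]
q=1: [8, -18, -6, -20]
q=2: [-6, 2, 3, -5]
q=3: [10, -5, 12, -4]
q=4: [12, 4, 21, 5]
Optimal cycle mean attained by: cycle 3->3, total 9, length 1.
Answer: λ = 9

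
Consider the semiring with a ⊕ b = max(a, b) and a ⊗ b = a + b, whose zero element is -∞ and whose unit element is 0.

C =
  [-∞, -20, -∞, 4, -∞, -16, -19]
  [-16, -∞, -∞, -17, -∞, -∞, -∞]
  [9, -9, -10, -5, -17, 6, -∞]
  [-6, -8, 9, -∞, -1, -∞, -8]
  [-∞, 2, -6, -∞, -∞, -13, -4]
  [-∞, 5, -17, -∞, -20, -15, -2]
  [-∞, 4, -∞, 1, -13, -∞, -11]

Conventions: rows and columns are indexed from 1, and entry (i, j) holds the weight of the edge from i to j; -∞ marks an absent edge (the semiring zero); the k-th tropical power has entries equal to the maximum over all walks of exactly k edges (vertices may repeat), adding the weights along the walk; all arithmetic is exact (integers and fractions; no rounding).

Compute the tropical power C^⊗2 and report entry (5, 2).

C^⊗2:
  [-2, -4, 13, -18, 3, -31, -4]
  [-23, -25, -8, -12, -18, -32, -25]
  [-1, 11, 4, 13, -6, -4, 4]
  [18, 1, -1, 4, -8, 15, -5]
  [3, 0, -16, -3, -17, 0, -15]
  [-8, 2, -26, -1, -15, -11, -13]
  [-5, -7, 10, -10, 0, -26, -7]
Key observation: the optimum is the walk 5->7->2, with weight (-4) + 4 = 0.
Optimal value attained by: walk 5->7->2.
Answer: (C^⊗2)[5][2] = 0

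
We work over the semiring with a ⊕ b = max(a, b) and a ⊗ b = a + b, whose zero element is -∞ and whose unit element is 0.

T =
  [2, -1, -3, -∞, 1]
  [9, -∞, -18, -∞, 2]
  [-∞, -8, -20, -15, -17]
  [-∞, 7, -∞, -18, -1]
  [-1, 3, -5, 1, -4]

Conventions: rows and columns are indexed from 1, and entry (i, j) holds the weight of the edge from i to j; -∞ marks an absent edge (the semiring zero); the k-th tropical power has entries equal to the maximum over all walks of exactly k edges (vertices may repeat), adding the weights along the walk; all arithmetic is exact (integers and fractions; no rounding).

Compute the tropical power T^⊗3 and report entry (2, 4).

T^⊗2:
  [8, 4, -1, 2, 3]
  [11, 8, 6, 3, 10]
  [1, -8, -22, -16, -6]
  [16, 2, -6, 0, 9]
  [12, 8, -4, -3, 5]
T^⊗3:
  [13, 9, 5, 4, 9]
  [17, 13, 8, 11, 12]
  [3, 0, -2, -5, 2]
  [18, 15, 13, 10, 17]
  [17, 11, 9, 6, 13]
Key observation: the optimum is the walk 2->1->5->4, with weight 9 + 1 + 1 = 11.
Optimal value attained by: walk 2->1->5->4.
Answer: (T^⊗3)[2][4] = 11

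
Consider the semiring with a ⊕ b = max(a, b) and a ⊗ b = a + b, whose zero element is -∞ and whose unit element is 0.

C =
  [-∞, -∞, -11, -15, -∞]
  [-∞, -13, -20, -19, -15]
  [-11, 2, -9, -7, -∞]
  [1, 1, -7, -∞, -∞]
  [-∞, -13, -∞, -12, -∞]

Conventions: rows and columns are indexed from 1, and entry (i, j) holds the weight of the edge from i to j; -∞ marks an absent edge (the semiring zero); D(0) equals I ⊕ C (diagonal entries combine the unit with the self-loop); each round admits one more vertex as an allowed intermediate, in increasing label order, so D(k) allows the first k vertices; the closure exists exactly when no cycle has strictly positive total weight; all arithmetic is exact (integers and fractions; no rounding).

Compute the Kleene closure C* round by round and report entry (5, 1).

D(0):
  [0, -∞, -11, -15, -∞]
  [-∞, 0, -20, -19, -15]
  [-11, 2, 0, -7, -∞]
  [1, 1, -7, 0, -∞]
  [-∞, -13, -∞, -12, 0]
D(1):
  [0, -∞, -11, -15, -∞]
  [-∞, 0, -20, -19, -15]
  [-11, 2, 0, -7, -∞]
  [1, 1, -7, 0, -∞]
  [-∞, -13, -∞, -12, 0]
D(2):
  [0, -∞, -11, -15, -∞]
  [-∞, 0, -20, -19, -15]
  [-11, 2, 0, -7, -13]
  [1, 1, -7, 0, -14]
  [-∞, -13, -33, -12, 0]
D(3):
  [0, -9, -11, -15, -24]
  [-31, 0, -20, -19, -15]
  [-11, 2, 0, -7, -13]
  [1, 1, -7, 0, -14]
  [-44, -13, -33, -12, 0]
D(4):
  [0, -9, -11, -15, -24]
  [-18, 0, -20, -19, -15]
  [-6, 2, 0, -7, -13]
  [1, 1, -7, 0, -14]
  [-11, -11, -19, -12, 0]
D(5):
  [0, -9, -11, -15, -24]
  [-18, 0, -20, -19, -15]
  [-6, 2, 0, -7, -13]
  [1, 1, -7, 0, -14]
  [-11, -11, -19, -12, 0]
Answer: C*[5][1] = -11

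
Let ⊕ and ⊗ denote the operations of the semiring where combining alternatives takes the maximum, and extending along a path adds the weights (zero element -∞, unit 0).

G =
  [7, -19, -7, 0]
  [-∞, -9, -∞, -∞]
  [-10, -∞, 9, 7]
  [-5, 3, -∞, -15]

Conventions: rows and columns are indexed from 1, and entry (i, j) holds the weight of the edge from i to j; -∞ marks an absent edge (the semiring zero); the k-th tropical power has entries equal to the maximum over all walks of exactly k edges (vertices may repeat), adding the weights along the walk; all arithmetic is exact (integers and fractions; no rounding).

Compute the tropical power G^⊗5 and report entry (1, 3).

G^⊗2:
  [14, 3, 2, 7]
  [-∞, -18, -∞, -∞]
  [2, 10, 18, 16]
  [2, -6, -12, -5]
G^⊗3:
  [21, 10, 11, 14]
  [-∞, -27, -∞, -∞]
  [11, 19, 27, 25]
  [9, -2, -3, 2]
G^⊗4:
  [28, 17, 20, 21]
  [-∞, -36, -∞, -∞]
  [20, 28, 36, 34]
  [16, 5, 6, 9]
G^⊗5:
  [35, 24, 29, 28]
  [-∞, -45, -∞, -∞]
  [29, 37, 45, 43]
  [23, 12, 15, 16]
Key observation: the optimum is the walk 1->3->3->3->3->3, with weight (-7) + 9 + 9 + 9 + 9 = 29.
Optimal value attained by: walk 1->3->3->3->3->3.
Answer: (G^⊗5)[1][3] = 29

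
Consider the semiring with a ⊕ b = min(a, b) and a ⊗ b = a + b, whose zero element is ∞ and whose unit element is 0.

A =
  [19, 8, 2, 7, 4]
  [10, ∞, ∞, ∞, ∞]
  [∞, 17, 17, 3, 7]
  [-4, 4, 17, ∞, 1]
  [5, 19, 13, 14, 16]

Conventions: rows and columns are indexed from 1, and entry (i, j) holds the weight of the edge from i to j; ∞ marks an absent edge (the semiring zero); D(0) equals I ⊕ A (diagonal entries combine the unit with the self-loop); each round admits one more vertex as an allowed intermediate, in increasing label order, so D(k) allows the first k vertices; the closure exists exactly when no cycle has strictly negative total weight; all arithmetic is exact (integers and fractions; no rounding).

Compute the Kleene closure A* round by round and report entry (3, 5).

D(0):
  [0, 8, 2, 7, 4]
  [10, 0, ∞, ∞, ∞]
  [∞, 17, 0, 3, 7]
  [-4, 4, 17, 0, 1]
  [5, 19, 13, 14, 0]
D(1):
  [0, 8, 2, 7, 4]
  [10, 0, 12, 17, 14]
  [∞, 17, 0, 3, 7]
  [-4, 4, -2, 0, 0]
  [5, 13, 7, 12, 0]
D(2):
  [0, 8, 2, 7, 4]
  [10, 0, 12, 17, 14]
  [27, 17, 0, 3, 7]
  [-4, 4, -2, 0, 0]
  [5, 13, 7, 12, 0]
D(3):
  [0, 8, 2, 5, 4]
  [10, 0, 12, 15, 14]
  [27, 17, 0, 3, 7]
  [-4, 4, -2, 0, 0]
  [5, 13, 7, 10, 0]
D(4):
  [0, 8, 2, 5, 4]
  [10, 0, 12, 15, 14]
  [-1, 7, 0, 3, 3]
  [-4, 4, -2, 0, 0]
  [5, 13, 7, 10, 0]
D(5):
  [0, 8, 2, 5, 4]
  [10, 0, 12, 15, 14]
  [-1, 7, 0, 3, 3]
  [-4, 4, -2, 0, 0]
  [5, 13, 7, 10, 0]
Answer: A*[3][5] = 3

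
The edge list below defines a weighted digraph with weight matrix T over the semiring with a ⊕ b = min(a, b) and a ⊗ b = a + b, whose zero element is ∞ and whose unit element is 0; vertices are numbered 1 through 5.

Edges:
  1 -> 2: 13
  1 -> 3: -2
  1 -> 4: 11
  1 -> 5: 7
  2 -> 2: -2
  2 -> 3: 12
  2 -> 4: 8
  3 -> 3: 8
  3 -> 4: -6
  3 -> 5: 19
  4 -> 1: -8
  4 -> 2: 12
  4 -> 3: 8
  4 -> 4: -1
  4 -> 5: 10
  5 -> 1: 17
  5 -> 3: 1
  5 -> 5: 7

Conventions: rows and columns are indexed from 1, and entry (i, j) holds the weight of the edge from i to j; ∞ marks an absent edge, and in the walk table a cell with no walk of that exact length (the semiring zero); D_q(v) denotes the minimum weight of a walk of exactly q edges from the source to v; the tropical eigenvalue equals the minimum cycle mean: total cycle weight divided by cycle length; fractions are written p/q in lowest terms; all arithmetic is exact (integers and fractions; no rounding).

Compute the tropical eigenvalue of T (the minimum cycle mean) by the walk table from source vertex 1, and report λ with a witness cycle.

q=0: [0, ∞, ∞, ∞, ∞]
q=1: [∞, 13, -2, 11, 7]
q=2: [3, 11, 6, -8, 14]
q=3: [-16, 4, 0, -9, 2]
q=4: [-17, -3, -18, -10, -9]
q=5: [-18, -5, -19, -24, -10]
Optimal cycle mean attained by: cycle 1->3->4->1, total (-2) + (-6) + (-8), length 3.
Answer: λ = -16/3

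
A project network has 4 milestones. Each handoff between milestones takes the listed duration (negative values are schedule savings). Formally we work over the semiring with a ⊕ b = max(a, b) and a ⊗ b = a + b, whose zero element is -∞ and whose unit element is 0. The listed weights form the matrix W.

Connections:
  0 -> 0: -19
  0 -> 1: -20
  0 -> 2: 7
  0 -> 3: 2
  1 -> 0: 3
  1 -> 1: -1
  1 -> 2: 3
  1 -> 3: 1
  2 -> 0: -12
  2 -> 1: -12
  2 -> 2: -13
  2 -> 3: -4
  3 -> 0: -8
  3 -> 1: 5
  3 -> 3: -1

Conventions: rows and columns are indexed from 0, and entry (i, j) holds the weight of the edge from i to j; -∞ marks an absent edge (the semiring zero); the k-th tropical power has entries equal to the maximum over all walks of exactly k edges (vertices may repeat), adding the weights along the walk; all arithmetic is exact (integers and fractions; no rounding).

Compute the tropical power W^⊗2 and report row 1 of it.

W^⊗2:
  [-5, 7, -6, 3]
  [2, 6, 10, 5]
  [-9, 1, -5, -5]
  [8, 4, 8, 6]
Answer: row 1 of W^⊗2 = [2, 6, 10, 5]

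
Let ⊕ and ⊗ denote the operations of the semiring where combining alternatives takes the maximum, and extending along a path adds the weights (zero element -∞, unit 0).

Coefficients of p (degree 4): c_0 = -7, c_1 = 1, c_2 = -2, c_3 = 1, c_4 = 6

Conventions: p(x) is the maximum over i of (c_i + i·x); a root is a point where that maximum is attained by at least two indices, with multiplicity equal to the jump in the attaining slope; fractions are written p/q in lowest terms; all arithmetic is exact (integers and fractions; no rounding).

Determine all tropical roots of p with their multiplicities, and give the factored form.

hull edge (i=0, c=-7) to (i=1, c=1): slope 8, span 1
hull edge (i=1, c=1) to (i=4, c=6): slope 5/3, span 3
Factored form: p(x) = 6 ⊗ (x ⊕ (-8)) ⊗ (x ⊕ (-5/3)) ⊗ (x ⊕ (-5/3)) ⊗ (x ⊕ (-5/3))
Answer: roots = -8 (mult 1), -5/3 (mult 3)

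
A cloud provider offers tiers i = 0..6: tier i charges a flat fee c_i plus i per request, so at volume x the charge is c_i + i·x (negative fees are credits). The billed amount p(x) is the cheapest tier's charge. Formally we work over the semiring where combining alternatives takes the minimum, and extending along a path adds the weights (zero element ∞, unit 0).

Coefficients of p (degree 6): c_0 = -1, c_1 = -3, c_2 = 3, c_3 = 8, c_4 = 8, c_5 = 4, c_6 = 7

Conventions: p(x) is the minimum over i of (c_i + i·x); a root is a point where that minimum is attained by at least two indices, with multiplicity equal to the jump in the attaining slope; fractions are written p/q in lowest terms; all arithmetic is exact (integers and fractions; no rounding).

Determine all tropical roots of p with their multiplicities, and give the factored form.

hull edge (i=0, c=-1) to (i=1, c=-3): slope -2, span 1
hull edge (i=1, c=-3) to (i=5, c=4): slope 7/4, span 4
hull edge (i=5, c=4) to (i=6, c=7): slope 3, span 1
Factored form: p(x) = 7 ⊗ (x ⊕ (-3)) ⊗ (x ⊕ (-7/4)) ⊗ (x ⊕ (-7/4)) ⊗ (x ⊕ (-7/4)) ⊗ (x ⊕ (-7/4)) ⊗ (x ⊕ 2)
Answer: roots = -3 (mult 1), -7/4 (mult 4), 2 (mult 1)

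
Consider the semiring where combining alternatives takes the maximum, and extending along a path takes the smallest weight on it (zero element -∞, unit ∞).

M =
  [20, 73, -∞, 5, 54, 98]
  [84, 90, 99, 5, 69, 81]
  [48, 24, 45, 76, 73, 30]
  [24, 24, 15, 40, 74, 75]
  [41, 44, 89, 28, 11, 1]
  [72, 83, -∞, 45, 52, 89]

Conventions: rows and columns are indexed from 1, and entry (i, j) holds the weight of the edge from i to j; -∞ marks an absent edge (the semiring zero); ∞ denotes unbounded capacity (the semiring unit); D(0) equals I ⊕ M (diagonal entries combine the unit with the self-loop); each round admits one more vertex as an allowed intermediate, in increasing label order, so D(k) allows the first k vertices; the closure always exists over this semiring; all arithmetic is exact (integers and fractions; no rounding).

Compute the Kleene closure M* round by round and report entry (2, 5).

D(0):
  [∞, 73, -∞, 5, 54, 98]
  [84, ∞, 99, 5, 69, 81]
  [48, 24, ∞, 76, 73, 30]
  [24, 24, 15, ∞, 74, 75]
  [41, 44, 89, 28, ∞, 1]
  [72, 83, -∞, 45, 52, ∞]
D(1):
  [∞, 73, -∞, 5, 54, 98]
  [84, ∞, 99, 5, 69, 84]
  [48, 48, ∞, 76, 73, 48]
  [24, 24, 15, ∞, 74, 75]
  [41, 44, 89, 28, ∞, 41]
  [72, 83, -∞, 45, 54, ∞]
D(2):
  [∞, 73, 73, 5, 69, 98]
  [84, ∞, 99, 5, 69, 84]
  [48, 48, ∞, 76, 73, 48]
  [24, 24, 24, ∞, 74, 75]
  [44, 44, 89, 28, ∞, 44]
  [83, 83, 83, 45, 69, ∞]
D(3):
  [∞, 73, 73, 73, 73, 98]
  [84, ∞, 99, 76, 73, 84]
  [48, 48, ∞, 76, 73, 48]
  [24, 24, 24, ∞, 74, 75]
  [48, 48, 89, 76, ∞, 48]
  [83, 83, 83, 76, 73, ∞]
D(4):
  [∞, 73, 73, 73, 73, 98]
  [84, ∞, 99, 76, 74, 84]
  [48, 48, ∞, 76, 74, 75]
  [24, 24, 24, ∞, 74, 75]
  [48, 48, 89, 76, ∞, 75]
  [83, 83, 83, 76, 74, ∞]
D(5):
  [∞, 73, 73, 73, 73, 98]
  [84, ∞, 99, 76, 74, 84]
  [48, 48, ∞, 76, 74, 75]
  [48, 48, 74, ∞, 74, 75]
  [48, 48, 89, 76, ∞, 75]
  [83, 83, 83, 76, 74, ∞]
D(6):
  [∞, 83, 83, 76, 74, 98]
  [84, ∞, 99, 76, 74, 84]
  [75, 75, ∞, 76, 74, 75]
  [75, 75, 75, ∞, 74, 75]
  [75, 75, 89, 76, ∞, 75]
  [83, 83, 83, 76, 74, ∞]
Answer: M*[2][5] = 74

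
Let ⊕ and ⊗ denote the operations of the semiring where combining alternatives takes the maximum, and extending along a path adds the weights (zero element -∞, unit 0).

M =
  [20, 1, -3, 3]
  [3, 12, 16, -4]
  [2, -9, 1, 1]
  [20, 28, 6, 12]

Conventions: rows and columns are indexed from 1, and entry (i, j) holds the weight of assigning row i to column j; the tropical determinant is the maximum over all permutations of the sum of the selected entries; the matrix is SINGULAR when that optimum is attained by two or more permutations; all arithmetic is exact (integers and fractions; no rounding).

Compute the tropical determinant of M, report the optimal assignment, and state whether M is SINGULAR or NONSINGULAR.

σ = (1, 2, 3, 4): 20 + 12 + 1 + 12 = 45
σ = (1, 2, 4, 3): 20 + 12 + 1 + 6 = 39
σ = (1, 3, 2, 4): 20 + 16 + (-9) + 12 = 39
σ = (1, 3, 4, 2): 20 + 16 + 1 + 28 = 65
σ = (1, 4, 2, 3): 20 + (-4) + (-9) + 6 = 13
σ = (1, 4, 3, 2): 20 + (-4) + 1 + 28 = 45
σ = (2, 1, 3, 4): 1 + 3 + 1 + 12 = 17
σ = (2, 1, 4, 3): 1 + 3 + 1 + 6 = 11
σ = (2, 3, 1, 4): 1 + 16 + 2 + 12 = 31
σ = (2, 3, 4, 1): 1 + 16 + 1 + 20 = 38
σ = (2, 4, 1, 3): 1 + (-4) + 2 + 6 = 5
σ = (2, 4, 3, 1): 1 + (-4) + 1 + 20 = 18
σ = (3, 1, 2, 4): (-3) + 3 + (-9) + 12 = 3
σ = (3, 1, 4, 2): (-3) + 3 + 1 + 28 = 29
σ = (3, 2, 1, 4): (-3) + 12 + 2 + 12 = 23
σ = (3, 2, 4, 1): (-3) + 12 + 1 + 20 = 30
σ = (3, 4, 1, 2): (-3) + (-4) + 2 + 28 = 23
σ = (3, 4, 2, 1): (-3) + (-4) + (-9) + 20 = 4
σ = (4, 1, 2, 3): 3 + 3 + (-9) + 6 = 3
σ = (4, 1, 3, 2): 3 + 3 + 1 + 28 = 35
σ = (4, 2, 1, 3): 3 + 12 + 2 + 6 = 23
σ = (4, 2, 3, 1): 3 + 12 + 1 + 20 = 36
σ = (4, 3, 1, 2): 3 + 16 + 2 + 28 = 49
σ = (4, 3, 2, 1): 3 + 16 + (-9) + 20 = 30
Optimal value attained by: σ = (1, 3, 4, 2).
Answer: det⊕(M) = 65; verdict: NONSINGULAR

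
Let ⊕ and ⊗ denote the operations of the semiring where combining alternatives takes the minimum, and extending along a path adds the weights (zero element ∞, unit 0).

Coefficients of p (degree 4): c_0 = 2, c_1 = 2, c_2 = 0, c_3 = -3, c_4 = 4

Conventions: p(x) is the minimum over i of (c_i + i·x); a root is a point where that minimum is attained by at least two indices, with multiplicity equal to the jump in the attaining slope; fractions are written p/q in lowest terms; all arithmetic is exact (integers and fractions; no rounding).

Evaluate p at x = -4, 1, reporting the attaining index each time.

p(-4) = min(2+0·(-4)=2, 2+1·(-4)=-2, 0+2·(-4)=-8, -3+3·(-4)=-15, 4+4·(-4)=-12) = -15 (attained by i=3)
p(1) = min(2+0·1=2, 2+1·1=3, 0+2·1=2, -3+3·1=0, 4+4·1=8) = 0 (attained by i=3)
Answer: p(-4) = -15; p(1) = 0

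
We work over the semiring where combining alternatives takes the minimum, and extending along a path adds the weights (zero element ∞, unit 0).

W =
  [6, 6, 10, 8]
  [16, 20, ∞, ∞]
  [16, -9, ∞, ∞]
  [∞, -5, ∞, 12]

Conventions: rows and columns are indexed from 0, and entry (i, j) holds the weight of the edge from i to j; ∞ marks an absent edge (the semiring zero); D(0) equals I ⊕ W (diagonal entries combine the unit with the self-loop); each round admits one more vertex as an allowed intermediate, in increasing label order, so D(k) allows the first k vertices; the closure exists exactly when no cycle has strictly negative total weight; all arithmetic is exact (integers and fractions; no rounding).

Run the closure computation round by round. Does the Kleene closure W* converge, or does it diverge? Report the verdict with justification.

D(0):
  [0, 6, 10, 8]
  [16, 0, ∞, ∞]
  [16, -9, 0, ∞]
  [∞, -5, ∞, 0]
D(1):
  [0, 6, 10, 8]
  [16, 0, 26, 24]
  [16, -9, 0, 24]
  [∞, -5, ∞, 0]
D(2):
  [0, 6, 10, 8]
  [16, 0, 26, 24]
  [7, -9, 0, 15]
  [11, -5, 21, 0]
D(3):
  [0, 1, 10, 8]
  [16, 0, 26, 24]
  [7, -9, 0, 15]
  [11, -5, 21, 0]
D(4):
  [0, 1, 10, 8]
  [16, 0, 26, 24]
  [7, -9, 0, 15]
  [11, -5, 21, 0]
Key observation: every diagonal entry stays at the unit through all rounds, so no improving cycle exists.
Answer: CONVERGES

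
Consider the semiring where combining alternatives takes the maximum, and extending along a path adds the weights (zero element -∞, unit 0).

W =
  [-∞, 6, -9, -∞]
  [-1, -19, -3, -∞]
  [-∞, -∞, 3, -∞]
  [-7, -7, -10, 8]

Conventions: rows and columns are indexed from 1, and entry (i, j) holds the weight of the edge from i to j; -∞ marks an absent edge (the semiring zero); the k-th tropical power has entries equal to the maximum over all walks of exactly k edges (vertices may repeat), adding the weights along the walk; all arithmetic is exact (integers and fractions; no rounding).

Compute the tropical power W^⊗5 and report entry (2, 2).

W^⊗2:
  [5, -13, 3, -∞]
  [-20, 5, 0, -∞]
  [-∞, -∞, 6, -∞]
  [1, 1, -2, 16]
W^⊗3:
  [-14, 11, 6, -∞]
  [4, -14, 3, -∞]
  [-∞, -∞, 9, -∞]
  [9, 9, 6, 24]
W^⊗4:
  [10, -8, 9, -∞]
  [-15, 10, 6, -∞]
  [-∞, -∞, 12, -∞]
  [17, 17, 14, 32]
W^⊗5:
  [-9, 16, 12, -∞]
  [9, -9, 9, -∞]
  [-∞, -∞, 15, -∞]
  [25, 25, 22, 40]
Key observation: the optimum is the walk 2->1->2->1->2->2, with weight (-1) + 6 + (-1) + 6 + (-19) = -9.
Optimal value attained by: walk 2->1->2->1->2->2.
Answer: (W^⊗5)[2][2] = -9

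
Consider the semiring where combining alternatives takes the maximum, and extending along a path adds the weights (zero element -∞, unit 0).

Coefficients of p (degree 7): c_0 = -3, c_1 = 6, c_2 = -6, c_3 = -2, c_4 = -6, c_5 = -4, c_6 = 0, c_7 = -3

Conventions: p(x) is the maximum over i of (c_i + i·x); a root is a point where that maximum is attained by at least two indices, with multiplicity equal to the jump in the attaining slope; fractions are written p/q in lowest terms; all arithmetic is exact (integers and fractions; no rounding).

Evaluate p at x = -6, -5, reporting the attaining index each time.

p(-6) = max(-3+0·(-6)=-3, 6+1·(-6)=0, -6+2·(-6)=-18, -2+3·(-6)=-20, -6+4·(-6)=-30, -4+5·(-6)=-34, 0+6·(-6)=-36, -3+7·(-6)=-45) = 0 (attained by i=1)
p(-5) = max(-3+0·(-5)=-3, 6+1·(-5)=1, -6+2·(-5)=-16, -2+3·(-5)=-17, -6+4·(-5)=-26, -4+5·(-5)=-29, 0+6·(-5)=-30, -3+7·(-5)=-38) = 1 (attained by i=1)
Answer: p(-6) = 0; p(-5) = 1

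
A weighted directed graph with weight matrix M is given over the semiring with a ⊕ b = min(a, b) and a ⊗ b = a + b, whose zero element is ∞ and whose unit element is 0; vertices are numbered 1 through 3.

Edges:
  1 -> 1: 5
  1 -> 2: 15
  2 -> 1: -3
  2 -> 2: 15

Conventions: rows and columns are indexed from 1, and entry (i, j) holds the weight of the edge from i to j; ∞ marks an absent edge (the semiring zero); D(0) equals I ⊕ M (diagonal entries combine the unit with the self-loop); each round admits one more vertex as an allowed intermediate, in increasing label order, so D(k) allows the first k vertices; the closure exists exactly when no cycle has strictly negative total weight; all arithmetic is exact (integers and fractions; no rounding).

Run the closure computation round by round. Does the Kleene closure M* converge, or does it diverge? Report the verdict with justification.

D(0):
  [0, 15, ∞]
  [-3, 0, ∞]
  [∞, ∞, 0]
D(1):
  [0, 15, ∞]
  [-3, 0, ∞]
  [∞, ∞, 0]
D(2):
  [0, 15, ∞]
  [-3, 0, ∞]
  [∞, ∞, 0]
D(3):
  [0, 15, ∞]
  [-3, 0, ∞]
  [∞, ∞, 0]
Key observation: every diagonal entry stays at the unit through all rounds, so no improving cycle exists.
Answer: CONVERGES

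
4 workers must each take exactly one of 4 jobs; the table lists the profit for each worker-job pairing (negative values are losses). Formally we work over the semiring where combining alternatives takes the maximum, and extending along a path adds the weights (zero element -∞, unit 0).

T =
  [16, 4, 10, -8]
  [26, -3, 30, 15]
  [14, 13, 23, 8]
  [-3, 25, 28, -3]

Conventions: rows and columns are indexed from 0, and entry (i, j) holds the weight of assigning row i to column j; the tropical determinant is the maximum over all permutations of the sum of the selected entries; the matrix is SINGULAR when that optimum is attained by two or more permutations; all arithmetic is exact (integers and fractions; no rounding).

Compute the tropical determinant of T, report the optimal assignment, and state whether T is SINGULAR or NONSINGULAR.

σ = (0, 1, 2, 3): 16 + (-3) + 23 + (-3) = 33
σ = (0, 1, 3, 2): 16 + (-3) + 8 + 28 = 49
σ = (0, 2, 1, 3): 16 + 30 + 13 + (-3) = 56
σ = (0, 2, 3, 1): 16 + 30 + 8 + 25 = 79
σ = (0, 3, 1, 2): 16 + 15 + 13 + 28 = 72
σ = (0, 3, 2, 1): 16 + 15 + 23 + 25 = 79
σ = (1, 0, 2, 3): 4 + 26 + 23 + (-3) = 50
σ = (1, 0, 3, 2): 4 + 26 + 8 + 28 = 66
σ = (1, 2, 0, 3): 4 + 30 + 14 + (-3) = 45
σ = (1, 2, 3, 0): 4 + 30 + 8 + (-3) = 39
σ = (1, 3, 0, 2): 4 + 15 + 14 + 28 = 61
σ = (1, 3, 2, 0): 4 + 15 + 23 + (-3) = 39
σ = (2, 0, 1, 3): 10 + 26 + 13 + (-3) = 46
σ = (2, 0, 3, 1): 10 + 26 + 8 + 25 = 69
σ = (2, 1, 0, 3): 10 + (-3) + 14 + (-3) = 18
σ = (2, 1, 3, 0): 10 + (-3) + 8 + (-3) = 12
σ = (2, 3, 0, 1): 10 + 15 + 14 + 25 = 64
σ = (2, 3, 1, 0): 10 + 15 + 13 + (-3) = 35
σ = (3, 0, 1, 2): (-8) + 26 + 13 + 28 = 59
σ = (3, 0, 2, 1): (-8) + 26 + 23 + 25 = 66
σ = (3, 1, 0, 2): (-8) + (-3) + 14 + 28 = 31
σ = (3, 1, 2, 0): (-8) + (-3) + 23 + (-3) = 9
σ = (3, 2, 0, 1): (-8) + 30 + 14 + 25 = 61
σ = (3, 2, 1, 0): (-8) + 30 + 13 + (-3) = 32
Optimal value attained by: σ = (0, 2, 3, 1).
Answer: det⊕(T) = 79; verdict: SINGULAR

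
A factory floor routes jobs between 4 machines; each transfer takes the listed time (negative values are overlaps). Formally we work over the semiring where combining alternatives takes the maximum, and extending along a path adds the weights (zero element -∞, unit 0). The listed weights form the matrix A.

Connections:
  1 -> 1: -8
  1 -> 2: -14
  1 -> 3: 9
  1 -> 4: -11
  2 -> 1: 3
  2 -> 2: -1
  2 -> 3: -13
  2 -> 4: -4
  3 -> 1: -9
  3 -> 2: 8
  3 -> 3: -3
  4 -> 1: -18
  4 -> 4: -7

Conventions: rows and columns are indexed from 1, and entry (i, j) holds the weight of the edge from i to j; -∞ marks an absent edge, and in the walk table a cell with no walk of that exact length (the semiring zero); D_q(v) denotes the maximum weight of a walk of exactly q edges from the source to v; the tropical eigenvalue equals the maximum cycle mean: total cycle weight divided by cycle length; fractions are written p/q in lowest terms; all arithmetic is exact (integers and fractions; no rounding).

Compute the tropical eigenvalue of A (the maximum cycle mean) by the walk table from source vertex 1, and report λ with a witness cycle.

q=0: [0, -∞, -∞, -∞]
q=1: [-8, -14, 9, -11]
q=2: [0, 17, 6, -18]
q=3: [20, 16, 9, 13]
q=4: [19, 17, 29, 12]
Optimal cycle mean attained by: cycle 1->3->2->1, total 9 + 8 + 3, length 3.
Answer: λ = 20/3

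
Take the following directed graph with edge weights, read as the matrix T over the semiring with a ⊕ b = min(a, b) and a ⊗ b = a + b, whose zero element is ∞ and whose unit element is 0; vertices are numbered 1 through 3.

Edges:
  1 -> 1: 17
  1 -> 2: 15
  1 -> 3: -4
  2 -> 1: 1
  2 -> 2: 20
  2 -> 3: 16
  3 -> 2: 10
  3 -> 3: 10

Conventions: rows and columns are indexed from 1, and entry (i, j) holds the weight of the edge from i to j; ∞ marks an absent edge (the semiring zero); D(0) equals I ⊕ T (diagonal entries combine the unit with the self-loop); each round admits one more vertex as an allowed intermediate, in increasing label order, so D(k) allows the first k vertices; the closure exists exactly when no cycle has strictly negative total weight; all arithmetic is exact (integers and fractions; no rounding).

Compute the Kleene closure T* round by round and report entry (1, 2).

D(0):
  [0, 15, -4]
  [1, 0, 16]
  [∞, 10, 0]
D(1):
  [0, 15, -4]
  [1, 0, -3]
  [∞, 10, 0]
D(2):
  [0, 15, -4]
  [1, 0, -3]
  [11, 10, 0]
D(3):
  [0, 6, -4]
  [1, 0, -3]
  [11, 10, 0]
Answer: T*[1][2] = 6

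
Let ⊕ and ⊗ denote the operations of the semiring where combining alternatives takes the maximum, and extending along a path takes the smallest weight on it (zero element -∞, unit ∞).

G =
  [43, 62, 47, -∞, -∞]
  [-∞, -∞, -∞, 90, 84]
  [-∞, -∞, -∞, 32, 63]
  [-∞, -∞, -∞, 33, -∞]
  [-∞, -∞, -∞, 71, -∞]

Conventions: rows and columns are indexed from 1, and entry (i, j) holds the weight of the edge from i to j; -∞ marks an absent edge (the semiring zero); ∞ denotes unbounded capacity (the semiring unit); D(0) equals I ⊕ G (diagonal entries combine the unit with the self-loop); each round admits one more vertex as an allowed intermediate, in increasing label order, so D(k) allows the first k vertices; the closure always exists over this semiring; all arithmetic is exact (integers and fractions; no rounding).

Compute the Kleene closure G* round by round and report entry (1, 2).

D(0):
  [∞, 62, 47, -∞, -∞]
  [-∞, ∞, -∞, 90, 84]
  [-∞, -∞, ∞, 32, 63]
  [-∞, -∞, -∞, ∞, -∞]
  [-∞, -∞, -∞, 71, ∞]
D(1):
  [∞, 62, 47, -∞, -∞]
  [-∞, ∞, -∞, 90, 84]
  [-∞, -∞, ∞, 32, 63]
  [-∞, -∞, -∞, ∞, -∞]
  [-∞, -∞, -∞, 71, ∞]
D(2):
  [∞, 62, 47, 62, 62]
  [-∞, ∞, -∞, 90, 84]
  [-∞, -∞, ∞, 32, 63]
  [-∞, -∞, -∞, ∞, -∞]
  [-∞, -∞, -∞, 71, ∞]
D(3):
  [∞, 62, 47, 62, 62]
  [-∞, ∞, -∞, 90, 84]
  [-∞, -∞, ∞, 32, 63]
  [-∞, -∞, -∞, ∞, -∞]
  [-∞, -∞, -∞, 71, ∞]
D(4):
  [∞, 62, 47, 62, 62]
  [-∞, ∞, -∞, 90, 84]
  [-∞, -∞, ∞, 32, 63]
  [-∞, -∞, -∞, ∞, -∞]
  [-∞, -∞, -∞, 71, ∞]
D(5):
  [∞, 62, 47, 62, 62]
  [-∞, ∞, -∞, 90, 84]
  [-∞, -∞, ∞, 63, 63]
  [-∞, -∞, -∞, ∞, -∞]
  [-∞, -∞, -∞, 71, ∞]
Answer: G*[1][2] = 62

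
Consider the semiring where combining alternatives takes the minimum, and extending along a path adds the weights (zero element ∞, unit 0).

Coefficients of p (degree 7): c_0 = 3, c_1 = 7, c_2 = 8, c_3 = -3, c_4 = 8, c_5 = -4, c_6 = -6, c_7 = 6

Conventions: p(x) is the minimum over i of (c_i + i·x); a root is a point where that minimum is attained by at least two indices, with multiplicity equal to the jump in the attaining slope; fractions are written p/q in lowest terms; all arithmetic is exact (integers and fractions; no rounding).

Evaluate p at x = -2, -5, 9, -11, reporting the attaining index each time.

p(-2) = min(3+0·(-2)=3, 7+1·(-2)=5, 8+2·(-2)=4, -3+3·(-2)=-9, 8+4·(-2)=0, -4+5·(-2)=-14, -6+6·(-2)=-18, 6+7·(-2)=-8) = -18 (attained by i=6)
p(-5) = min(3+0·(-5)=3, 7+1·(-5)=2, 8+2·(-5)=-2, -3+3·(-5)=-18, 8+4·(-5)=-12, -4+5·(-5)=-29, -6+6·(-5)=-36, 6+7·(-5)=-29) = -36 (attained by i=6)
p(9) = min(3+0·9=3, 7+1·9=16, 8+2·9=26, -3+3·9=24, 8+4·9=44, -4+5·9=41, -6+6·9=48, 6+7·9=69) = 3 (attained by i=0)
p(-11) = min(3+0·(-11)=3, 7+1·(-11)=-4, 8+2·(-11)=-14, -3+3·(-11)=-36, 8+4·(-11)=-36, -4+5·(-11)=-59, -6+6·(-11)=-72, 6+7·(-11)=-71) = -72 (attained by i=6)
Answer: p(-2) = -18; p(-5) = -36; p(9) = 3; p(-11) = -72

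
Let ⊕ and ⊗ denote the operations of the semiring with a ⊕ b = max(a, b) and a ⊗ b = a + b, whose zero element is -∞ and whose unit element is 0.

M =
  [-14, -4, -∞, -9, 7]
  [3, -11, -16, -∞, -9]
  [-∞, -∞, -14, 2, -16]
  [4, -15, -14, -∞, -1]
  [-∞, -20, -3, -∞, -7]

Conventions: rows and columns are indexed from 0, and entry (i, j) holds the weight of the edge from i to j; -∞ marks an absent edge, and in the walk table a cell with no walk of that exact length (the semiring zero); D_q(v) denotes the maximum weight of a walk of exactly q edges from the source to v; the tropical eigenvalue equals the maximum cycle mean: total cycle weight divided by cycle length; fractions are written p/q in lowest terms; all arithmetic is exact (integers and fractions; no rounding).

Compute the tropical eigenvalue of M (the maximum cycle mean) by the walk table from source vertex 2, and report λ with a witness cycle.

q=0: [-∞, -∞, 0, -∞, -∞]
q=1: [-∞, -∞, -14, 2, -16]
q=2: [6, -13, -12, -12, 1]
q=3: [-8, 2, -2, -3, 13]
q=4: [5, -7, 10, 0, 6]
q=5: [4, 1, 3, 12, 12]
Optimal cycle mean attained by: cycle 0->4->2->3->0, total 7 + (-3) + 2 + 4, length 4.
Answer: λ = 5/2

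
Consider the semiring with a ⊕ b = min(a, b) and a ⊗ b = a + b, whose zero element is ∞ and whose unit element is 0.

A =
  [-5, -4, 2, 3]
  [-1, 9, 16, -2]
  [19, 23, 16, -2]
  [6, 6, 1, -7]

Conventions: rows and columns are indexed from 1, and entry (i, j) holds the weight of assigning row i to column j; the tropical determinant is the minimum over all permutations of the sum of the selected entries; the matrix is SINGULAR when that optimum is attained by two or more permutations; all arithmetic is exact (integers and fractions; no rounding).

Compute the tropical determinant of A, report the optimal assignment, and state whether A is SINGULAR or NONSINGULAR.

σ = (1, 2, 3, 4): (-5) + 9 + 16 + (-7) = 13
σ = (1, 2, 4, 3): (-5) + 9 + (-2) + 1 = 3
σ = (1, 3, 2, 4): (-5) + 16 + 23 + (-7) = 27
σ = (1, 3, 4, 2): (-5) + 16 + (-2) + 6 = 15
σ = (1, 4, 2, 3): (-5) + (-2) + 23 + 1 = 17
σ = (1, 4, 3, 2): (-5) + (-2) + 16 + 6 = 15
σ = (2, 1, 3, 4): (-4) + (-1) + 16 + (-7) = 4
σ = (2, 1, 4, 3): (-4) + (-1) + (-2) + 1 = -6
σ = (2, 3, 1, 4): (-4) + 16 + 19 + (-7) = 24
σ = (2, 3, 4, 1): (-4) + 16 + (-2) + 6 = 16
σ = (2, 4, 1, 3): (-4) + (-2) + 19 + 1 = 14
σ = (2, 4, 3, 1): (-4) + (-2) + 16 + 6 = 16
σ = (3, 1, 2, 4): 2 + (-1) + 23 + (-7) = 17
σ = (3, 1, 4, 2): 2 + (-1) + (-2) + 6 = 5
σ = (3, 2, 1, 4): 2 + 9 + 19 + (-7) = 23
σ = (3, 2, 4, 1): 2 + 9 + (-2) + 6 = 15
σ = (3, 4, 1, 2): 2 + (-2) + 19 + 6 = 25
σ = (3, 4, 2, 1): 2 + (-2) + 23 + 6 = 29
σ = (4, 1, 2, 3): 3 + (-1) + 23 + 1 = 26
σ = (4, 1, 3, 2): 3 + (-1) + 16 + 6 = 24
σ = (4, 2, 1, 3): 3 + 9 + 19 + 1 = 32
σ = (4, 2, 3, 1): 3 + 9 + 16 + 6 = 34
σ = (4, 3, 1, 2): 3 + 16 + 19 + 6 = 44
σ = (4, 3, 2, 1): 3 + 16 + 23 + 6 = 48
Optimal value attained by: σ = (2, 1, 4, 3).
Answer: det⊕(A) = -6; verdict: NONSINGULAR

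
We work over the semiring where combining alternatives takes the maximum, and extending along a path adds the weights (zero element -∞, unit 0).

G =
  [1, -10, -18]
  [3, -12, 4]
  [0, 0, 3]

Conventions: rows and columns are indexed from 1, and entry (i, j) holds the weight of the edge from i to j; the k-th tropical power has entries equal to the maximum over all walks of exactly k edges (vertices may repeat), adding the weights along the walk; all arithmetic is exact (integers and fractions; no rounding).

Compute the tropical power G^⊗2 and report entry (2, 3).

G^⊗2:
  [2, -9, -6]
  [4, 4, 7]
  [3, 3, 6]
Key observation: the optimum is the walk 2->3->3, with weight 4 + 3 = 7.
Optimal value attained by: walk 2->3->3.
Answer: (G^⊗2)[2][3] = 7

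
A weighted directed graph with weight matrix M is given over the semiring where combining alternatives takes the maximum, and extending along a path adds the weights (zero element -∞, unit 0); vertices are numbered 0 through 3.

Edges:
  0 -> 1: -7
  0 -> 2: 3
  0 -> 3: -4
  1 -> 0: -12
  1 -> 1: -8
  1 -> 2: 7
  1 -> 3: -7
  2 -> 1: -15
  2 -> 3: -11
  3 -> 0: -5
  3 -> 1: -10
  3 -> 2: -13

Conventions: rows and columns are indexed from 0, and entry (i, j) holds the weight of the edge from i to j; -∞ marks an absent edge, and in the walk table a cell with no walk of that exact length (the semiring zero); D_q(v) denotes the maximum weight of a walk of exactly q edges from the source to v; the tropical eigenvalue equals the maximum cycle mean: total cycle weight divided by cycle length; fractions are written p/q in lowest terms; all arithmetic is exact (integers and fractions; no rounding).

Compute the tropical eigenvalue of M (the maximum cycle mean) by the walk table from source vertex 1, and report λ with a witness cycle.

q=0: [-∞, 0, -∞, -∞]
q=1: [-12, -8, 7, -7]
q=2: [-12, -8, -1, -4]
q=3: [-9, -14, -1, -12]
q=4: [-17, -16, -6, -12]
Optimal cycle mean attained by: cycle 0->1->2->3->0, total (-7) + 7 + (-11) + (-5), length 4.
Answer: λ = -4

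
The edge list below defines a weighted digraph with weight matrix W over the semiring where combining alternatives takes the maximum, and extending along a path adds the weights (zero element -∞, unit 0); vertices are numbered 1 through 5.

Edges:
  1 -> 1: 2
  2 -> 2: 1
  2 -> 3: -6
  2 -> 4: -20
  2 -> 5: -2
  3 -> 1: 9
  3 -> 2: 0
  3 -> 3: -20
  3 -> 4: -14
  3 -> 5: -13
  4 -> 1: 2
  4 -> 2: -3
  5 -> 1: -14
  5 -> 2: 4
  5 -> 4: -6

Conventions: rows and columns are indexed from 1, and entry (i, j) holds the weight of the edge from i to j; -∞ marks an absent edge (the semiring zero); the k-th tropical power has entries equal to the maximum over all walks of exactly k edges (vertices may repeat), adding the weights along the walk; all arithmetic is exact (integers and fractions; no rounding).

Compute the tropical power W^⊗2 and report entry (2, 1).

W^⊗2:
  [4, -∞, -∞, -∞, -∞]
  [3, 2, -5, -8, -1]
  [11, 1, -6, -19, -2]
  [4, -2, -9, -23, -5]
  [-4, 5, -2, -16, 2]
Key observation: the optimum is the walk 2->3->1, with weight (-6) + 9 = 3.
Optimal value attained by: walk 2->3->1.
Answer: (W^⊗2)[2][1] = 3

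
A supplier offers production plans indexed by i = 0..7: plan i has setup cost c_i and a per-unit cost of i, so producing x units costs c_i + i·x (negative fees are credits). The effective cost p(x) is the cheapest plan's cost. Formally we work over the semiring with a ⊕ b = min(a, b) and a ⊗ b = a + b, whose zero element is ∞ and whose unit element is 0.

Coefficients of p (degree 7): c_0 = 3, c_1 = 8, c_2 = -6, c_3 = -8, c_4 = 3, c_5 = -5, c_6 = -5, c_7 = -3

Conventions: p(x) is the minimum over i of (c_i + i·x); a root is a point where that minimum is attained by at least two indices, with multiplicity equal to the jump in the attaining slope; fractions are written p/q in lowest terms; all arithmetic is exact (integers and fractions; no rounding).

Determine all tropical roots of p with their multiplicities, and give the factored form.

hull edge (i=0, c=3) to (i=2, c=-6): slope -9/2, span 2
hull edge (i=2, c=-6) to (i=3, c=-8): slope -2, span 1
hull edge (i=3, c=-8) to (i=6, c=-5): slope 1, span 3
hull edge (i=6, c=-5) to (i=7, c=-3): slope 2, span 1
Factored form: p(x) = -3 ⊗ (x ⊕ (-2)) ⊗ (x ⊕ (-1)) ⊗ (x ⊕ (-1)) ⊗ (x ⊕ (-1)) ⊗ (x ⊕ 2) ⊗ (x ⊕ 9/2) ⊗ (x ⊕ 9/2)
Answer: roots = -2 (mult 1), -1 (mult 3), 2 (mult 1), 9/2 (mult 2)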